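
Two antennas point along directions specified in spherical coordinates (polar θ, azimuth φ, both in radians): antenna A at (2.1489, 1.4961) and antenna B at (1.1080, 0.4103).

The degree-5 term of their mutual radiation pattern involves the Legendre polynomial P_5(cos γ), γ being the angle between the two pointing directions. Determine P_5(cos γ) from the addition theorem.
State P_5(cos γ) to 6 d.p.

Summing Y*_{l m}(θ₁,φ₁)·Y_{l m}(θ₂,φ₂) over m ∈ [−5, 5]; prefactor 4π/(2·5+1) = 1.142397:
  m=-5: 0.06977 + 0.17805j × -0.12311 - 0.23608j = 0.03344 - 0.03839j  (running Σ = 0.03344 - 0.03839j)
  m=-4: -0.37709 + 0.11614j × -0.02955 - 0.41904j = 0.05981 + 0.15458j  (running Σ = 0.09326 + 0.11619j)
  m=-3: -0.07620 - 0.33432j × 0.06560 - 0.18551j = -0.06702 - 0.00780j  (running Σ = 0.02624 + 0.10839j)
  m=-2: -0.06694 + 0.01008j × -0.16606 + 0.17818j = 0.00932 - 0.01360j  (running Σ = 0.03556 + 0.09479j)
  m=-1: -0.02618 - 0.34987j × -0.25129 + 0.10931j = 0.04482 + 0.08506j  (running Σ = 0.08038 + 0.17985j)
  m=0: 0.01819 + 0.00000j × 0.18538 + 0.00000j = 0.00337 + 0.00000j  (running Σ = 0.08375 + 0.17985j)
  m=1: 0.02618 - 0.34987j × 0.25129 + 0.10931j = 0.04482 - 0.08506j  (running Σ = 0.12858 + 0.09479j)
  m=2: -0.06694 - 0.01008j × -0.16606 - 0.17818j = 0.00932 + 0.01360j  (running Σ = 0.13790 + 0.10839j)
  m=3: 0.07620 - 0.33432j × -0.06560 - 0.18551j = -0.06702 + 0.00780j  (running Σ = 0.07088 + 0.11619j)
  m=4: -0.37709 - 0.11614j × -0.02955 + 0.41904j = 0.05981 - 0.15458j  (running Σ = 0.13069 - 0.03839j)
  m=5: -0.06977 + 0.17805j × 0.12311 - 0.23608j = 0.03344 + 0.03839j  (running Σ = 0.16414 + 0.00000j)
Σ over m = 0.16414 + 0.00000j; ×(4π/11) → 0.18751 + 0.00000j. Real part: 0.187509

0.187509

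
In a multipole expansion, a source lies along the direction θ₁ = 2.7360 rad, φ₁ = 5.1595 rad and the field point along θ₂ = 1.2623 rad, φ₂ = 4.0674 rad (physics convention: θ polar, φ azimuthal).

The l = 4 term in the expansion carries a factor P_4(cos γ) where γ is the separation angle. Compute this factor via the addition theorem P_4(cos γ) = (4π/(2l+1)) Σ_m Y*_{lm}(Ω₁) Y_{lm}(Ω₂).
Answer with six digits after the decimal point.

Expand P_4 via completeness: Σ_{m} conj(Y_{4,m}) at Ω₁ times Y_{4,m} at Ω₂ —
  m=-4: -0.002316+0.010472i × -0.308677+0.194229i = -0.001319-0.003682i  (running Σ = -0.001319-0.003682i)
  m=-3: +0.068795-0.016069i × +0.307160+0.117081i = +0.023013+0.003119i  (running Σ = +0.021693-0.000564i)
  m=-2: -0.160112-0.199390i × +0.029851+0.103491i = +0.015855-0.022522i  (running Σ = +0.037549-0.023086i)
  m=-1: -0.215818+0.450093i × +0.193741-0.257522i = +0.074096+0.142779i  (running Σ = +0.111645+0.119694i)
  m=0: +0.277270-0.000000i × +0.056256+0.000000i = +0.015598+0.000000i  (running Σ = +0.127243+0.119694i)
  m=1: +0.215818+0.450093i × -0.193741-0.257522i = +0.074096-0.142779i  (running Σ = +0.201339-0.023086i)
  m=2: -0.160112+0.199390i × +0.029851-0.103491i = +0.015855+0.022522i  (running Σ = +0.217195-0.000564i)
  m=3: -0.068795-0.016069i × -0.307160+0.117081i = +0.023013-0.003119i  (running Σ = +0.240207-0.003682i)
  m=4: -0.002316-0.010472i × -0.308677-0.194229i = -0.001319+0.003682i  (running Σ = +0.238888+0.000000i)
Total Σ_m = +0.238888+0.000000i. Multiply by 1.396263: +0.333550+0.000000i. P_4(cos γ) = 0.333550

0.333550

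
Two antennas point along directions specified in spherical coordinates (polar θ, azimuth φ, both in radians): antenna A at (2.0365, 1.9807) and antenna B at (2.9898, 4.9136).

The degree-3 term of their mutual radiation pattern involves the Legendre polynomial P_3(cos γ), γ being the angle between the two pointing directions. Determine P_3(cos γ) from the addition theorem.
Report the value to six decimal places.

-0.391850

Expand P_3 via completeness: Σ_{m} conj(Y_{3,m}) at Ω₁ times Y_{3,m} at Ω₂ —
  m=-3: Y*=+0.280474-0.099557i  Y=-0.000819-0.001188i  product -0.000348-0.000252i
  m=-2: Y*=+0.250006+0.267832i  Y=+0.021253-0.009047i  product +0.007736+0.003431i
  m=-1: Y*=-0.000948+0.002181i  Y=+0.037950+0.186055i  product -0.000442-0.000094i
  m=+0: Y*=+0.333771-0.000000i  Y=-0.695599+0.000000i  product -0.232170+0.000000i
  m=+1: Y*=+0.000948+0.002181i  Y=-0.037950+0.186055i  product -0.000442+0.000094i
  m=+2: Y*=+0.250006-0.267832i  Y=+0.021253+0.009047i  product +0.007736-0.003431i
  m=+3: Y*=-0.280474-0.099557i  Y=+0.000819-0.001188i  product -0.000348+0.000252i
Accumulated sum -0.218277-0.000000i; after 4π/(2l+1) scaling, -0.391850-0.000000i ⇒ P_3 = -0.391850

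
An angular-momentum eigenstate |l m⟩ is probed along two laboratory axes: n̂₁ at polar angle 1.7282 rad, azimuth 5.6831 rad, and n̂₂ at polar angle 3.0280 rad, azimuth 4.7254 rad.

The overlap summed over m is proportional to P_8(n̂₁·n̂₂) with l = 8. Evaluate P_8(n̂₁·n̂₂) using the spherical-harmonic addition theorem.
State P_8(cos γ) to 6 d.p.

Expand P_8 via completeness: Σ_{m} conj(Y_{8,m}) at Ω₁ times Y_{8,m} at Ω₂ —
  m=-8: (0.041145, 0.464788) × (0.000000, -0.000000) = (0.000000, 0.000000)  (running Σ = (0.000000, 0.000000))
  m=-7: (0.145077, -0.258275) × (0.000000, 0.000000) = (0.000000, 0.000000)  (running Σ = (0.000000, 0.000000))
  m=-6: (0.197760, -0.097714) × (-0.000011, 0.000001) = (-0.000002, 0.000001)  (running Σ = (-0.000002, 0.000001))
  m=-5: (-0.312053, -0.044346) × (-0.000012, -0.000178) = (-0.000004, 0.000056)  (running Σ = (-0.000006, 0.000057))
  m=-4: (-0.095057, -0.087014) × (0.002157, -0.000112) = (-0.000215, -0.000177)  (running Σ = (-0.000221, -0.000120))
  m=-3: (0.071545, 0.306304) × (0.000756, 0.019370) = (-0.005879, 0.001618)  (running Σ = (-0.006100, 0.001498))
  m=-2: (-0.031149, 0.080161) × (-0.123392, 0.003212) = (0.003586, -0.009991)  (running Σ = (-0.002514, -0.008493))
  m=-1: (0.257453, -0.176165) × (-0.006485, -0.498410) = (-0.089472, -0.127174)  (running Σ = (-0.091986, -0.135668))
  m=0: (0.073127, -0.000000) × (0.908117, 0.000000) = (0.066408, 0.000000)  (running Σ = (-0.025578, -0.135668))
  m=1: (-0.257453, -0.176165) × (0.006485, -0.498410) = (-0.089472, 0.127174)  (running Σ = (-0.115050, -0.008493))
  m=2: (-0.031149, -0.080161) × (-0.123392, -0.003212) = (0.003586, 0.009991)  (running Σ = (-0.111464, 0.001498))
  m=3: (-0.071545, 0.306304) × (-0.000756, 0.019370) = (-0.005879, -0.001618)  (running Σ = (-0.117343, -0.000120))
  m=4: (-0.095057, 0.087014) × (0.002157, 0.000112) = (-0.000215, 0.000177)  (running Σ = (-0.117558, 0.000057))
  m=5: (0.312053, -0.044346) × (0.000012, -0.000178) = (-0.000004, -0.000056)  (running Σ = (-0.117562, 0.000001))
  m=6: (0.197760, 0.097714) × (-0.000011, -0.000001) = (-0.000002, -0.000001)  (running Σ = (-0.117564, 0.000000))
  m=7: (-0.145077, -0.258275) × (-0.000000, 0.000000) = (0.000000, -0.000000)  (running Σ = (-0.117564, 0.000000))
  m=8: (0.041145, -0.464788) × (0.000000, 0.000000) = (0.000000, -0.000000)  (running Σ = (-0.117564, 0.000000))
Accumulated sum (-0.117564, 0.000000); after 4π/(2l+1) scaling, (-0.086903, 0.000000) ⇒ P_8 = -0.086903

-0.086903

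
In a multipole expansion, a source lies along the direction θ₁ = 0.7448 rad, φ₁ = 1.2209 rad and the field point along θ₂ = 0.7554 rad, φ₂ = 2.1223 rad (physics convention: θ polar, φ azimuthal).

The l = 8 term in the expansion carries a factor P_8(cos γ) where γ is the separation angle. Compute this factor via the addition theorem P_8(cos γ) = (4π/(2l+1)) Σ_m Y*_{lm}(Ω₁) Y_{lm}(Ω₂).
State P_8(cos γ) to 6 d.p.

-0.138658

Addition theorem: P_8(cos γ) = (4π/17) Σ_m Y*_{lm}(Ω₁) Y_{lm}(Ω₂), m = −8…8:
  m=-8: -0.021634-0.007712i × -0.007443+0.024029i = +0.000346-0.000462i  (running Σ = +0.000346-0.000462i)
  m=-7: -0.063608+0.076706i × -0.070368-0.080404i = +0.010643-0.000283i  (running Σ = +0.010990-0.000746i)
  m=-6: +0.130869+0.224085i × +0.267835-0.045267i = +0.045195+0.054094i  (running Σ = +0.056185+0.053348i)
  m=-5: +0.430016-0.077666i × -0.166286+0.411452i = -0.039550+0.189846i  (running Σ = +0.016635+0.243193i)
  m=-4: +0.072251-0.417869i × -0.242902-0.329520i = -0.155246+0.077693i  (running Σ = -0.138612+0.320886i)
  m=-3: -0.059204-0.033985i × +0.035691-0.002995i = -0.002215-0.001036i  (running Σ = -0.140826+0.319851i)
  m=-2: +0.267472-0.225194i × +0.163335-0.323316i = -0.029121-0.123260i  (running Σ = -0.169948+0.196591i)
  m=-1: -0.084879-0.232602i × +0.114578+0.186252i = +0.033597-0.042460i  (running Σ = -0.136350+0.154131i)
  m=0: +0.281454-0.000000i × +0.302435+0.000000i = +0.085122+0.000000i  (running Σ = -0.051229+0.154131i)
  m=1: +0.084879-0.232602i × -0.114578+0.186252i = +0.033597+0.042460i  (running Σ = -0.017631+0.196591i)
  m=2: +0.267472+0.225194i × +0.163335+0.323316i = -0.029121+0.123260i  (running Σ = -0.046753+0.319851i)
  m=3: +0.059204-0.033985i × -0.035691-0.002995i = -0.002215+0.001036i  (running Σ = -0.048967+0.320886i)
  m=4: +0.072251+0.417869i × -0.242902+0.329520i = -0.155246-0.077693i  (running Σ = -0.204214+0.243193i)
  m=5: -0.430016-0.077666i × +0.166286+0.411452i = -0.039550-0.189846i  (running Σ = -0.243764+0.053348i)
  m=6: +0.130869-0.224085i × +0.267835+0.045267i = +0.045195-0.054094i  (running Σ = -0.198569-0.000746i)
  m=7: +0.063608+0.076706i × +0.070368-0.080404i = +0.010643+0.000283i  (running Σ = -0.187925-0.000462i)
  m=8: -0.021634+0.007712i × -0.007443-0.024029i = +0.000346+0.000462i  (running Σ = -0.187579-0.000000i)
Accumulated sum -0.187579-0.000000i; after 4π/(2l+1) scaling, -0.138658-0.000000i ⇒ P_8 = -0.138658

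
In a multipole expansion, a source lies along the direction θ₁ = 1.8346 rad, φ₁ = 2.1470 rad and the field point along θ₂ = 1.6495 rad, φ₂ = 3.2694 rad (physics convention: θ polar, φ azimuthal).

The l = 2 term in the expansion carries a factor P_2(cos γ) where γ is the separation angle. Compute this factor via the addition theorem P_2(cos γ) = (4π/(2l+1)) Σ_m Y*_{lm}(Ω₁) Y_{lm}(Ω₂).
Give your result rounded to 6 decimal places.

-0.212590

Expand P_2 via completeness: Σ_{m} conj(Y_{2,m}) at Ω₁ times Y_{2,m} at Ω₂ —
  m=-2: -0.146268-0.328957i × +0.371413-0.097062i = -0.086255-0.107982i  (running Σ = -0.086255-0.107982i)
  m=-1: +0.105959-0.163076i × +0.060058-0.007718i = +0.005105-0.010612i  (running Σ = -0.081150-0.118594i)
  m=0: -0.251058-0.000000i × -0.309543+0.000000i = +0.077713+0.000000i  (running Σ = -0.003437-0.118594i)
  m=1: -0.105959-0.163076i × -0.060058-0.007718i = +0.005105+0.010612i  (running Σ = +0.001668-0.107982i)
  m=2: -0.146268+0.328957i × +0.371413+0.097062i = -0.086255+0.107982i  (running Σ = -0.084587+0.000000i)
Accumulated sum -0.084587+0.000000i; after 4π/(2l+1) scaling, -0.212590+0.000000i ⇒ P_2 = -0.212590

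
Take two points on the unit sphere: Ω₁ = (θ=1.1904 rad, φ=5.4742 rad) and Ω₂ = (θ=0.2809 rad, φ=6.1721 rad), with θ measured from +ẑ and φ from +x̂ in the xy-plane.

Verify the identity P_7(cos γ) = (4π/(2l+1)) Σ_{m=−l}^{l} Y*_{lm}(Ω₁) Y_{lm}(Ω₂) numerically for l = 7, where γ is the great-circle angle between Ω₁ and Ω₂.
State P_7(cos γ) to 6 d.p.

Summing Y*_{l m}(θ₁,φ₁)·Y_{l m}(θ₂,φ₂) over m ∈ [−7, 7]; prefactor 4π/(2·7+1) = 0.837758:
  m=-7: Y*=0.24211 + 0.17295j  Y=0.00004 + 0.00004j  product 0.00000 + 0.00002j
  m=-6: Y*=0.06279 + 0.44071j  Y=0.00064 + 0.00050j  product -0.00018 + 0.00031j
  m=-5: Y*=-0.12417 + 0.15755j  Y=0.00562 + 0.00348j  product -0.00125 + 0.00045j
  m=-4: Y*=0.24354 - 0.02305j  Y=0.03384 + 0.01611j  product 0.00861 + 0.00314j
  m=-3: Y*=0.22616 + 0.19622j  Y=0.14241 + 0.04930j  product 0.02253 + 0.03909j
  m=-2: Y*=-0.00603 - 0.12775j  Y=0.39800 + 0.08991j  product 0.00909 - 0.05139j
  m=-1: Y*=0.21808 - 0.22862j  Y=0.62092 + 0.06926j  product 0.15125 - 0.12685j
  m=+0: Y*=-0.09182 + 0.00000j  Y=0.17804 + 0.00000j  product -0.01635 + 0.00000j
  m=+1: Y*=-0.21808 - 0.22862j  Y=-0.62092 + 0.06926j  product 0.15125 + 0.12685j
  m=+2: Y*=-0.00603 + 0.12775j  Y=0.39800 - 0.08991j  product 0.00909 + 0.05139j
  m=+3: Y*=-0.22616 + 0.19622j  Y=-0.14241 + 0.04930j  product 0.02253 - 0.03909j
  m=+4: Y*=0.24354 + 0.02305j  Y=0.03384 - 0.01611j  product 0.00861 - 0.00314j
  m=+5: Y*=0.12417 + 0.15755j  Y=-0.00562 + 0.00348j  product -0.00125 - 0.00045j
  m=+6: Y*=0.06279 - 0.44071j  Y=0.00064 - 0.00050j  product -0.00018 - 0.00031j
  m=+7: Y*=-0.24211 + 0.17295j  Y=-0.00004 + 0.00004j  product 0.00000 - 0.00002j
Accumulated sum 0.36376 + 0.00000j; after 4π/(2l+1) scaling, 0.30474 + 0.00000j ⇒ P_7 = 0.304742

0.304742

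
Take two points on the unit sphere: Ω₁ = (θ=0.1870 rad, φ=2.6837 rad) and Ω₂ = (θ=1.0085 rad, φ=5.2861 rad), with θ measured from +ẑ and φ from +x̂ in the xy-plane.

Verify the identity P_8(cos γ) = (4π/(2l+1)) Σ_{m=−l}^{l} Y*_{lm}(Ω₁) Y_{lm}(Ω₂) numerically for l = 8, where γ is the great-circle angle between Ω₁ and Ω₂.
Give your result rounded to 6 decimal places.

Term-by-term m-sum for l=8 (normalisation 4π/17 = 0.739198):
  term(m=-8) = -0.000000-0.000000i   from Y*(Ω₁)=-0.000001+0.000000i, Y(Ω₂)=-0.016559+0.134273i
  term(m=-7) = +0.000004+0.000003i   from Y*(Ω₁)=+0.000016-0.000001i, Y(Ω₂)=+0.261609+0.218751i
  term(m=-6) = -0.000094-0.000009i   from Y*(Ω₁)=-0.000193-0.000080i, Y(Ω₂)=+0.430260-0.133413i
  term(m=-5) = +0.000436-0.000208i   from Y*(Ω₁)=+0.001341+0.001534i, Y(Ω₂)=+0.064018-0.228610i
  term(m=-4) = +0.001609-0.002425i   from Y*(Ω₁)=-0.003801-0.014245i, Y(Ω₂)=+0.130752+0.147867i
  term(m=-3) = -0.001284+0.027432i   from Y*(Ω₁)=-0.015390+0.077060i, Y(Ω₂)=+0.345532-0.052341i
  term(m=-2) = +0.003536+0.006591i   from Y*(Ω₁)=+0.178287-0.232102i, Y(Ω₂)=-0.010499+0.023298i
  term(m=-1) = -0.197507-0.118175i   from Y*(Ω₁)=-0.594892+0.293179i, Y(Ω₂)=+0.188357+0.291477i
  term(m=+0) = +0.014165+0.000000i   from Y*(Ω₁)=+0.537594-0.000000i, Y(Ω₂)=+0.026349+0.000000i
  term(m=+1) = -0.197507+0.118175i   from Y*(Ω₁)=+0.594892+0.293179i, Y(Ω₂)=-0.188357+0.291477i
  term(m=+2) = +0.003536-0.006591i   from Y*(Ω₁)=+0.178287+0.232102i, Y(Ω₂)=-0.010499-0.023298i
  term(m=+3) = -0.001284-0.027432i   from Y*(Ω₁)=+0.015390+0.077060i, Y(Ω₂)=-0.345532-0.052341i
  term(m=+4) = +0.001609+0.002425i   from Y*(Ω₁)=-0.003801+0.014245i, Y(Ω₂)=+0.130752-0.147867i
  term(m=+5) = +0.000436+0.000208i   from Y*(Ω₁)=-0.001341+0.001534i, Y(Ω₂)=-0.064018-0.228610i
  term(m=+6) = -0.000094+0.000009i   from Y*(Ω₁)=-0.000193+0.000080i, Y(Ω₂)=+0.430260+0.133413i
  term(m=+7) = +0.000004-0.000003i   from Y*(Ω₁)=-0.000016-0.000001i, Y(Ω₂)=-0.261609+0.218751i
  term(m=+8) = -0.000000+0.000000i   from Y*(Ω₁)=-0.000001-0.000000i, Y(Ω₂)=-0.016559-0.134273i
Accumulated sum -0.372434+0.000000i; after 4π/(2l+1) scaling, -0.275303+0.000000i ⇒ P_8 = -0.275303

-0.275303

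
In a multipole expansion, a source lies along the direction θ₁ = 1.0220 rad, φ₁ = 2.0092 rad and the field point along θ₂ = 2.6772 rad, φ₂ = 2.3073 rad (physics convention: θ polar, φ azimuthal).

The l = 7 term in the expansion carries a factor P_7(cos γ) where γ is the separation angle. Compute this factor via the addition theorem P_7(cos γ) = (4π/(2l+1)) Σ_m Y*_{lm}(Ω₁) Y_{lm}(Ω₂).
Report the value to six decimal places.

Expand P_7 via completeness: Σ_{m} conj(Y_{7,m}) at Ω₁ times Y_{7,m} at Ω₂ —
  m=-7: +0.011960+0.164075i × -0.001633+0.000775i = -0.000147-0.000259i  (running Σ = -0.000147-0.000259i)
  m=-6: +0.328262-0.184121i × -0.003905+0.012926i = +0.001098+0.004962i  (running Σ = +0.000951+0.004703i)
  m=-5: -0.342243-0.244962i × +0.031982+0.053242i = +0.002097-0.026056i  (running Σ = +0.003048-0.021353i)
  m=-4: -0.019826+0.107236i × +0.191451+0.037928i = -0.007863+0.019778i  (running Σ = -0.004815-0.001575i)
  m=-3: -0.290523+0.075914i × +0.332158-0.246643i = -0.077776+0.096871i  (running Σ = -0.082591+0.095296i)
  m=-2: +0.165080+0.198398i × +0.050545-0.515234i = +0.110565-0.075026i  (running Σ = +0.027974+0.020270i)
  m=-1: -0.086189+0.183839i × -0.110469-0.121836i = +0.031919-0.009807i  (running Σ = +0.059894+0.010462i)
  m=0: +0.286624-0.000000i × +0.420634+0.000000i = +0.120564+0.000000i  (running Σ = +0.180458+0.010462i)
  m=1: +0.086189+0.183839i × +0.110469-0.121836i = +0.031919+0.009807i  (running Σ = +0.212377+0.020270i)
  m=2: +0.165080-0.198398i × +0.050545+0.515234i = +0.110565+0.075026i  (running Σ = +0.322942+0.095296i)
  m=3: +0.290523+0.075914i × -0.332158-0.246643i = -0.077776-0.096871i  (running Σ = +0.245166-0.001575i)
  m=4: -0.019826-0.107236i × +0.191451-0.037928i = -0.007863-0.019778i  (running Σ = +0.237303-0.021353i)
  m=5: +0.342243-0.244962i × -0.031982+0.053242i = +0.002097+0.026056i  (running Σ = +0.239400+0.004703i)
  m=6: +0.328262+0.184121i × -0.003905-0.012926i = +0.001098-0.004962i  (running Σ = +0.240498-0.000259i)
  m=7: -0.011960+0.164075i × +0.001633+0.000775i = -0.000147+0.000259i  (running Σ = +0.240351-0.000000i)
Σ over m = +0.240351-0.000000i; ×(4π/15) → +0.201356-0.000000i. Real part: 0.201356

0.201356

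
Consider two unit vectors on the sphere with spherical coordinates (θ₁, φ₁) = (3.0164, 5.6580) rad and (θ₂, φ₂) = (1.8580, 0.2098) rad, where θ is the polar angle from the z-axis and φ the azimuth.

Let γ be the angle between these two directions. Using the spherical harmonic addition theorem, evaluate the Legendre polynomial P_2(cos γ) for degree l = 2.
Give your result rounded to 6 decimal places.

-0.304052

Addition theorem: P_2(cos γ) = (4π/5) Σ_m Y*_{lm}(Ω₁) Y_{lm}(Ω₂), m = −2…2:
  term(m=-2) = -0.00021 - 0.00213j   from Y*(Ω₁)=0.00190 - 0.00572j, Y(Ω₂)=0.32446 - 0.14474j
  term(m=-1) = 0.01348 - 0.01489j   from Y*(Ω₁)=-0.07761 + 0.05601j, Y(Ω₂)=-0.20528 + 0.04371j
  term(m=+0) = -0.14752 + 0.00000j   from Y*(Ω₁)=0.61603 + 0.00000j, Y(Ω₂)=-0.23947 + 0.00000j
  term(m=+1) = 0.01348 + 0.01489j   from Y*(Ω₁)=0.07761 + 0.05601j, Y(Ω₂)=0.20528 + 0.04371j
  term(m=+2) = -0.00021 + 0.00213j   from Y*(Ω₁)=0.00190 + 0.00572j, Y(Ω₂)=0.32446 + 0.14474j
Accumulated sum -0.12098 + 0.00000j; after 4π/(2l+1) scaling, -0.30405 + 0.00000j ⇒ P_2 = -0.304052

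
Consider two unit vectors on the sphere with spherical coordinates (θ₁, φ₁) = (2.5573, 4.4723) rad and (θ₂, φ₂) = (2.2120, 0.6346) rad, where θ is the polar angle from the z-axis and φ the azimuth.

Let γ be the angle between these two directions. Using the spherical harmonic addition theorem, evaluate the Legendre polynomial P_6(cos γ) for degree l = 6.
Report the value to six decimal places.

-0.157651

Term-by-term m-sum for l=6 (normalisation 4π/13 = 0.966644):
  m=-6: Y*=-0.00177 + 0.01349j  Y=-0.10061 + 0.07905j  product -0.00089 - 0.00150j
  m=-5: Y*=0.06645 + 0.02580j  Y=0.33067 - 0.01039j  product 0.02224 + 0.00784j
  m=-4: Y*=0.12597 - 0.18007j  Y=-0.35575 - 0.24505j  product -0.08894 + 0.03319j
  m=-3: Y*=-0.27987 - 0.31893j  Y=0.06134 + 0.17733j  product 0.03939 - 0.06919j
  m=-2: Y*=-0.39113 + 0.20372j  Y=-0.07553 + 0.24281j  product -0.01992 - 0.11036j
  m=-1: Y*=0.00457 + 0.01867j  Y=0.24003 - 0.17670j  product 0.00439 + 0.00367j
  m=+0: Y*=-0.42141 + 0.00000j  Y=0.17950 + 0.00000j  product -0.07564 + 0.00000j
  m=+1: Y*=-0.00457 + 0.01867j  Y=-0.24003 - 0.17670j  product 0.00439 - 0.00367j
  m=+2: Y*=-0.39113 - 0.20372j  Y=-0.07553 - 0.24281j  product -0.01992 + 0.11036j
  m=+3: Y*=0.27987 - 0.31893j  Y=-0.06134 + 0.17733j  product 0.03939 + 0.06919j
  m=+4: Y*=0.12597 + 0.18007j  Y=-0.35575 + 0.24505j  product -0.08894 - 0.03319j
  m=+5: Y*=-0.06645 + 0.02580j  Y=-0.33067 - 0.01039j  product 0.02224 - 0.00784j
  m=+6: Y*=-0.00177 - 0.01349j  Y=-0.10061 - 0.07905j  product -0.00089 + 0.00150j
Σ over m = -0.16309 - 0.00000j; ×(4π/13) → -0.15765 - 0.00000j. Real part: -0.157651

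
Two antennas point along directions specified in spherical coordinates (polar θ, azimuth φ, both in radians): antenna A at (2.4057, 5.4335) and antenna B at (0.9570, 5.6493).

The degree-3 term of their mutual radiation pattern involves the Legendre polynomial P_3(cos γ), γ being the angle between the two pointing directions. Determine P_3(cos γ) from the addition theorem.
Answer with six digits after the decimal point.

-0.160355

Summing Y*_{l m}(θ₁,φ₁)·Y_{l m}(θ₂,φ₂) over m ∈ [−3, 3]; prefactor 4π/(2·3+1) = 1.795196:
  [-3]  conj(Y_{3,-3})(Ω₁) = -0.104677-0.070472i ; Y_{3,-3}(Ω₂) = -0.074041+0.215557i ; Δ = +0.022941-0.017346i
  [-2]  conj(Y_{3,-2})(Ω₁) = +0.043765+0.338506i ; Y_{3,-2}(Ω₂) = +0.117382+0.375437i ; Δ = -0.121950+0.056165i
  [-1]  conj(Y_{3,-1})(Ω₁) = +0.250231-0.284665i ; Y_{3,-1}(Ω₂) = +0.140222+0.103075i ; Δ = +0.064430-0.014124i
  [+0]  conj(Y_{3,0})(Ω₁) = +0.069948-0.000000i ; Y_{3,0}(Ω₂) = -0.288292+0.000000i ; Δ = -0.020165+0.000000i
  [+1]  conj(Y_{3,1})(Ω₁) = -0.250231-0.284665i ; Y_{3,1}(Ω₂) = -0.140222+0.103075i ; Δ = +0.064430+0.014124i
  [+2]  conj(Y_{3,2})(Ω₁) = +0.043765-0.338506i ; Y_{3,2}(Ω₂) = +0.117382-0.375437i ; Δ = -0.121950-0.056165i
  [+3]  conj(Y_{3,3})(Ω₁) = +0.104677-0.070472i ; Y_{3,3}(Ω₂) = +0.074041+0.215557i ; Δ = +0.022941+0.017346i
Σ over m = -0.089325+0.000000i; ×(4π/7) → -0.160355+0.000000i. Real part: -0.160355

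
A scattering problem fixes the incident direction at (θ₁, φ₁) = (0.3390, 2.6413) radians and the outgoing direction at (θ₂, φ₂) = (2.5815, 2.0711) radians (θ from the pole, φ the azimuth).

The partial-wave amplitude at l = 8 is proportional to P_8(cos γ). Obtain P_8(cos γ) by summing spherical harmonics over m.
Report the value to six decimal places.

0.303525

Term-by-term m-sum for l=8 (normalisation 4π/17 = 0.739198):
  [-8]  conj(Y_{8,-8})(Ω₁) = (-0.000050, 0.000058) ; Y_{8,-8}(Ω₂) = (-0.002132, 0.002481) ; Δ = (-0.000000, -0.000000)
  [-7]  conj(Y_{8,-7})(Ω₁) = (0.000818, -0.000308) ; Y_{8,-7}(Ω₂) = (0.007360, 0.019522) ; Δ = (0.000012, 0.000014)
  [-6]  conj(Y_{8,-6})(Ω₁) = (-0.006221, -0.000876) ; Y_{8,-6}(Ω₂) = (0.081849, 0.011515) ; Δ = (-0.000499, -0.000143)
  [-5]  conj(Y_{8,-5})(Ω₁) = (0.025866, 0.019263) ; Y_{8,-5}(Ω₂) = (0.135236, -0.181608) ; Δ = (0.006996, -0.002092)
  [-4]  conj(Y_{8,-4})(Ω₁) = (-0.050562, -0.110139) ; Y_{8,-4}(Ω₂) = (-0.177938, -0.387558) ; Δ = (-0.033688, 0.039194)
  [-3]  conj(Y_{8,-3})(Ω₁) = (-0.022701, 0.324146) ; Y_{8,-3}(Ω₂) = (-0.490373, -0.034326) ; Δ = (0.022258, -0.158173)
  [-2]  conj(Y_{8,-2})(Ω₁) = (0.305014, -0.475643) ; Y_{8,-2}(Ω₂) = (-0.093032, 0.145082) ; Δ = (0.040631, 0.088502)
  [-1]  conj(Y_{8,-1})(Ω₁) = (-0.395369, 0.216141) ; Y_{8,-1}(Ω₂) = (-0.165936, -0.303524) ; Δ = (0.131210, 0.084139)
  [+0]  conj(Y_{8,0})(Ω₁) = (-0.255939, -0.000000) ; Y_{8,0}(Ω₂) = (-0.299960, 0.000000) ; Δ = (0.076772, 0.000000)
  [+1]  conj(Y_{8,1})(Ω₁) = (0.395369, 0.216141) ; Y_{8,1}(Ω₂) = (0.165936, -0.303524) ; Δ = (0.131210, -0.084139)
  [+2]  conj(Y_{8,2})(Ω₁) = (0.305014, 0.475643) ; Y_{8,2}(Ω₂) = (-0.093032, -0.145082) ; Δ = (0.040631, -0.088502)
  [+3]  conj(Y_{8,3})(Ω₁) = (0.022701, 0.324146) ; Y_{8,3}(Ω₂) = (0.490373, -0.034326) ; Δ = (0.022258, 0.158173)
  [+4]  conj(Y_{8,4})(Ω₁) = (-0.050562, 0.110139) ; Y_{8,4}(Ω₂) = (-0.177938, 0.387558) ; Δ = (-0.033688, -0.039194)
  [+5]  conj(Y_{8,5})(Ω₁) = (-0.025866, 0.019263) ; Y_{8,5}(Ω₂) = (-0.135236, -0.181608) ; Δ = (0.006996, 0.002092)
  [+6]  conj(Y_{8,6})(Ω₁) = (-0.006221, 0.000876) ; Y_{8,6}(Ω₂) = (0.081849, -0.011515) ; Δ = (-0.000499, 0.000143)
  [+7]  conj(Y_{8,7})(Ω₁) = (-0.000818, -0.000308) ; Y_{8,7}(Ω₂) = (-0.007360, 0.019522) ; Δ = (0.000012, -0.000014)
  [+8]  conj(Y_{8,8})(Ω₁) = (-0.000050, -0.000058) ; Y_{8,8}(Ω₂) = (-0.002132, -0.002481) ; Δ = (-0.000000, 0.000000)
Σ over m = (0.410613, -0.000000); ×(4π/17) → (0.303525, -0.000000). Real part: 0.303525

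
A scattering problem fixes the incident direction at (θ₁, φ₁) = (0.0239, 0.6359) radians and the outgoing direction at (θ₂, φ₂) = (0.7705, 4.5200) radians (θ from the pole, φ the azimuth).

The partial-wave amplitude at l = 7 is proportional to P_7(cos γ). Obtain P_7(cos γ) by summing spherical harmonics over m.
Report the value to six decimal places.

0.133724

Term-by-term m-sum for l=7 (normalisation 4π/15 = 0.837758):
  m=-7: -0.000000-0.000000i × +0.038764-0.008834i = -0.000000-0.000000i  (running Σ = -0.000000-0.000000i)
  m=-6: -0.000000-0.000000i × -0.061999-0.140161i = -0.000000+0.000000i  (running Σ = -0.000000+0.000000i)
  m=-5: -0.000000-0.000000i × -0.280889+0.195839i = +0.000000-0.000000i  (running Σ = +0.000000-0.000000i)
  m=-4: -0.000002+0.000001i × +0.328741+0.318487i = -0.000001-0.000000i  (running Σ = -0.000001-0.000000i)
  m=-3: -0.000040+0.000114i × +0.141321-0.217041i = +0.000019+0.000025i  (running Σ = +0.000018+0.000025i)
  m=-2: +0.001260+0.004089i × +0.188124+0.076183i = -0.000074+0.000865i  (running Σ = -0.000056+0.000890i)
  m=-1: +0.078295+0.057796i × +0.069415-0.356341i = +0.026030-0.023888i  (running Σ = +0.025974-0.022998i)
  m=0: +1.083829-0.000000i × +0.099346+0.000000i = +0.107674+0.000000i  (running Σ = +0.133647-0.022998i)
  m=1: -0.078295+0.057796i × -0.069415-0.356341i = +0.026030+0.023888i  (running Σ = +0.159677+0.000890i)
  m=2: +0.001260-0.004089i × +0.188124-0.076183i = -0.000074-0.000865i  (running Σ = +0.159603+0.000025i)
  m=3: +0.000040+0.000114i × -0.141321-0.217041i = +0.000019-0.000025i  (running Σ = +0.159622-0.000000i)
  m=4: -0.000002-0.000001i × +0.328741-0.318487i = -0.000001+0.000000i  (running Σ = +0.159621-0.000000i)
  m=5: +0.000000-0.000000i × +0.280889+0.195839i = +0.000000+0.000000i  (running Σ = +0.159621+0.000000i)
  m=6: -0.000000+0.000000i × -0.061999+0.140161i = -0.000000-0.000000i  (running Σ = +0.159621-0.000000i)
  m=7: +0.000000-0.000000i × -0.038764-0.008834i = -0.000000+0.000000i  (running Σ = +0.159621+0.000000i)
Accumulated sum +0.159621+0.000000i; after 4π/(2l+1) scaling, +0.133724+0.000000i ⇒ P_7 = 0.133724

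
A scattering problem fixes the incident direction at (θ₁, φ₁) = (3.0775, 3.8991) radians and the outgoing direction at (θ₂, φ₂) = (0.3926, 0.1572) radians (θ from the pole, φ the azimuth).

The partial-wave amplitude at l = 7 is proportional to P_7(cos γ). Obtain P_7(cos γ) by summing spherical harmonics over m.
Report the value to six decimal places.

0.080188

Addition theorem: P_7(cos γ) = (4π/15) Σ_m Y*_{lm}(Ω₁) Y_{lm}(Ω₂), m = −7…7:
  m=-7: -0.00000 + 0.00000j × 0.00027 - 0.00053j = 0.00000 + 0.00000j  (running Σ = 0.00000 + 0.00000j)
  m=-6: 0.00000 + 0.00000j × 0.00318 - 0.00439j = 0.00000 + 0.00000j  (running Σ = 0.00000 + 0.00000j)
  m=-5: 0.00000 + 0.00000j × 0.02146 - 0.02149j = 0.00000 - 0.00000j  (running Σ = 0.00000 - 0.00000j)
  m=-4: 0.00012 - 0.00001j × 0.09513 - 0.06919j = 0.00001 - 0.00001j  (running Σ = 0.00001 - 0.00001j)
  m=-3: 0.00148 - 0.00176j × 0.28072 - 0.14316j = 0.00017 - 0.00071j  (running Σ = 0.00018 - 0.00072j)
  m=-2: -0.00169 - 0.03024j × 0.50913 - 0.16556j = -0.00587 - 0.01511j  (running Σ = -0.00569 - 0.01583j)
  m=-1: -0.18500 - 0.17496j × 0.39558 - 0.06270j = -0.08415 - 0.05761j  (running Σ = -0.08984 - 0.07344j)
  m=0: -1.03060 + 0.00000j × -0.26723 + 0.00000j = 0.27540 + 0.00000j  (running Σ = 0.18556 - 0.07344j)
  m=1: 0.18500 - 0.17496j × -0.39558 - 0.06270j = -0.08415 + 0.05761j  (running Σ = 0.10141 - 0.01583j)
  m=2: -0.00169 + 0.03024j × 0.50913 + 0.16556j = -0.00587 + 0.01511j  (running Σ = 0.09554 - 0.00072j)
  m=3: -0.00148 - 0.00176j × -0.28072 - 0.14316j = 0.00017 + 0.00071j  (running Σ = 0.09571 - 0.00001j)
  m=4: 0.00012 + 0.00001j × 0.09513 + 0.06919j = 0.00001 + 0.00001j  (running Σ = 0.09572 - 0.00000j)
  m=5: -0.00000 + 0.00000j × -0.02146 - 0.02149j = 0.00000 + 0.00000j  (running Σ = 0.09572 + 0.00000j)
  m=6: 0.00000 - 0.00000j × 0.00318 + 0.00439j = 0.00000 - 0.00000j  (running Σ = 0.09572 + 0.00000j)
  m=7: 0.00000 + 0.00000j × -0.00027 - 0.00053j = 0.00000 - 0.00000j  (running Σ = 0.09572 - 0.00000j)
Accumulated sum 0.09572 - 0.00000j; after 4π/(2l+1) scaling, 0.08019 - 0.00000j ⇒ P_7 = 0.080188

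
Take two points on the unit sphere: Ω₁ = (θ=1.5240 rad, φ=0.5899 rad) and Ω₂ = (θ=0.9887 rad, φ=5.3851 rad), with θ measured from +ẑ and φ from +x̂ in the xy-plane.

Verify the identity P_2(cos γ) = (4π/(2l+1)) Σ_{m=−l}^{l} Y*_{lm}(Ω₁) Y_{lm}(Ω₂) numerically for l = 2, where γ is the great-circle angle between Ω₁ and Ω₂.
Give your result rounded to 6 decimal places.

Term-by-term m-sum for l=2 (normalisation 4π/5 = 2.513274):
  m=-2: Y*=+0.146891+0.356341i  Y=-0.060230+0.262705i  product -0.102460+0.017126i
  m=-1: Y*=+0.029999+0.020081i  Y=+0.221067+0.277487i  product +0.001059+0.012764i
  m=+0: Y*=-0.313321-0.000000i  Y=-0.029407+0.000000i  product +0.009214+0.000000i
  m=+1: Y*=-0.029999+0.020081i  Y=-0.221067+0.277487i  product +0.001059-0.012764i
  m=+2: Y*=+0.146891-0.356341i  Y=-0.060230-0.262705i  product -0.102460-0.017126i
Σ over m = -0.193587+0.000000i; ×(4π/5) → -0.486537+0.000000i. Real part: -0.486537

-0.486537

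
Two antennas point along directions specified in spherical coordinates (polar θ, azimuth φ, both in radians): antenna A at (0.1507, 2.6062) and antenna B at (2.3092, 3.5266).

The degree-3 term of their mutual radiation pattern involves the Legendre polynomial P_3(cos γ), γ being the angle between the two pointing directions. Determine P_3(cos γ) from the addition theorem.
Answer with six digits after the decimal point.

0.362084

Addition theorem: P_3(cos γ) = (4π/7) Σ_m Y*_{lm}(Ω₁) Y_{lm}(Ω₂), m = −3…3:
  term(m=-3) = -0.00022 - 0.00009j   from Y*(Ω₁)=0.00005 + 0.00141j, Y(Ω₂)=-0.06816 + 0.15438j
  term(m=-2) = 0.00229 + 0.00826j   from Y*(Ω₁)=0.01092 - 0.01999j, Y(Ω₂)=-0.27010 + 0.26191j
  term(m=-1) = 0.03454 - 0.04540j   from Y*(Ω₁)=-0.16222 + 0.09622j, Y(Ω₂)=-0.28029 + 0.11358j
  term(m=+0) = 0.12849 + 0.00000j   from Y*(Ω₁)=0.69632 + 0.00000j, Y(Ω₂)=0.18453 + 0.00000j
  term(m=+1) = 0.03454 + 0.04540j   from Y*(Ω₁)=0.16222 + 0.09622j, Y(Ω₂)=0.28029 + 0.11358j
  term(m=+2) = 0.00229 - 0.00826j   from Y*(Ω₁)=0.01092 + 0.01999j, Y(Ω₂)=-0.27010 - 0.26191j
  term(m=+3) = -0.00022 + 0.00009j   from Y*(Ω₁)=-0.00005 + 0.00141j, Y(Ω₂)=0.06816 + 0.15438j
Total Σ_m = 0.20170 - 0.00000j. Multiply by 1.795196: 0.36208 - 0.00000j. P_3(cos γ) = 0.362084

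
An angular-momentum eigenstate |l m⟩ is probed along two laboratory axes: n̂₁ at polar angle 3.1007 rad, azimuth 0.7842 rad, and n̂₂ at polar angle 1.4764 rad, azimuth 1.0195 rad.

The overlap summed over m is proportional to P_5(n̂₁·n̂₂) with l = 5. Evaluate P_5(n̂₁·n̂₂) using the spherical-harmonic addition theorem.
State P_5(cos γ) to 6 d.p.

-0.100954

Expand P_5 via completeness: Σ_{m} conj(Y_{5,m}) at Ω₁ times Y_{5,m} at Ω₂ —
  m=-5: Y*=-0.00000 - 0.00000j  Y=0.17051 + 0.42065j  product 0.00000 - 0.00000j
  m=-4: Y*=0.00000 - 0.00000j  Y=-0.08054 + 0.10945j  product -0.00000 + 0.00000j
  m=-3: Y*=-0.00013 + 0.00013j  Y=0.31297 + 0.02607j  product -0.00005 + 0.00004j
  m=-2: Y*=-0.00001 - 0.00565j  Y=0.06954 + 0.13752j  product 0.00078 - 0.00039j
  m=-1: Y*=0.07372 + 0.07355j  Y=0.14652 - 0.23828j  product 0.02833 - 0.00679j
  m=+0: Y*=-0.92390 + 0.00000j  Y=0.15855 + 0.00000j  product -0.14648 + 0.00000j
  m=+1: Y*=-0.07372 + 0.07355j  Y=-0.14652 - 0.23828j  product 0.02833 + 0.00679j
  m=+2: Y*=-0.00001 + 0.00565j  Y=0.06954 - 0.13752j  product 0.00078 + 0.00039j
  m=+3: Y*=0.00013 + 0.00013j  Y=-0.31297 + 0.02607j  product -0.00005 - 0.00004j
  m=+4: Y*=0.00000 + 0.00000j  Y=-0.08054 - 0.10945j  product -0.00000 - 0.00000j
  m=+5: Y*=0.00000 - 0.00000j  Y=-0.17051 + 0.42065j  product 0.00000 + 0.00000j
Total Σ_m = -0.08837 - 0.00000j. Multiply by 1.142397: -0.10095 - 0.00000j. P_5(cos γ) = -0.100954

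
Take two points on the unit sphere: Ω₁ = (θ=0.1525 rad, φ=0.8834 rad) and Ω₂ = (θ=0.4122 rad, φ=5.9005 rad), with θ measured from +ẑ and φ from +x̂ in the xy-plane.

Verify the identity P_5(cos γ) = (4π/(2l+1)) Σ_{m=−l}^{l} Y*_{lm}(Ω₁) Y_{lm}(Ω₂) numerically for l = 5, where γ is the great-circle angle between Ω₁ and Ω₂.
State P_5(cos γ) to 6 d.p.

0.132719

Addition theorem: P_5(cos γ) = (4π/11) Σ_m Y*_{lm}(Ω₁) Y_{lm}(Ω₂), m = −5…5:
  m=-5: -0.000011-0.000036i × -0.001609+0.004512i = +0.000000+0.000000i  (running Σ = +0.000000+0.000000i)
  m=-4: -0.000714-0.000295i × +0.001387+0.034615i = +0.000009-0.000025i  (running Σ = +0.000009-0.000025i)
  m=-3: -0.008332+0.004459i × +0.059826+0.132987i = -0.001091-0.000841i  (running Σ = -0.001082-0.000866i)
  m=-2: -0.014535+0.073206i × +0.272913+0.262195i = -0.023161+0.016168i  (running Σ = -0.024243+0.015301i)
  m=-1: +0.227375+0.276959i × +0.481714+0.193904i = +0.055826+0.177504i  (running Σ = +0.031583+0.192806i)
  m=0: +0.779243-0.000000i × +0.068027+0.000000i = +0.053010+0.000000i  (running Σ = +0.084593+0.192806i)
  m=1: -0.227375+0.276959i × -0.481714+0.193904i = +0.055826-0.177504i  (running Σ = +0.140419+0.015301i)
  m=2: -0.014535-0.073206i × +0.272913-0.262195i = -0.023161-0.016168i  (running Σ = +0.117258-0.000866i)
  m=3: +0.008332+0.004459i × -0.059826+0.132987i = -0.001091+0.000841i  (running Σ = +0.116166-0.000025i)
  m=4: -0.000714+0.000295i × +0.001387-0.034615i = +0.000009+0.000025i  (running Σ = +0.116176+0.000000i)
  m=5: +0.000011-0.000036i × +0.001609+0.004512i = +0.000000-0.000000i  (running Σ = +0.116176+0.000000i)
Total Σ_m = +0.116176+0.000000i. Multiply by 1.142397: +0.132719+0.000000i. P_5(cos γ) = 0.132719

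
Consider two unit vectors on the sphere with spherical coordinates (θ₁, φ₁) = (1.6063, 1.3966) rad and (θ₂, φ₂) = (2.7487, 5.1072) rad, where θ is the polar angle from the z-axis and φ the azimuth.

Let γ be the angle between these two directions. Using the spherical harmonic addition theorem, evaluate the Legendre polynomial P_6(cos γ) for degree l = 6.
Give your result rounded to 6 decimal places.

Addition theorem: P_6(cos γ) = (4π/13) Σ_m Y*_{lm}(Ω₁) Y_{lm}(Ω₂), m = −6…6:
  m=-6: Y*=-0.241471+0.416297i  Y=+0.001089+0.001062i  product -0.000705+0.000197i
  m=-5: Y*=-0.045297-0.038139i  Y=-0.011698+0.004991i  product +0.000720+0.000220i
  m=-4: Y*=-0.269147+0.225224i  Y=-0.000543-0.064297i  product +0.014628+0.017183i
  m=-3: Y*=-0.034397-0.059717i  Y=+0.199816+0.081287i  product -0.002019-0.014728i
  m=-2: Y*=-0.298824+0.108535i  Y=-0.325164+0.327923i  product +0.061576-0.133283i
  m=-1: Y*=-0.012569-0.071423i  Y=-0.192352-0.461618i  product -0.030552+0.019540i
  m=+0: Y*=-0.309468-0.000000i  Y=-0.078292+0.000000i  product +0.024229+0.000000i
  m=+1: Y*=+0.012569-0.071423i  Y=+0.192352-0.461618i  product -0.030552-0.019540i
  m=+2: Y*=-0.298824-0.108535i  Y=-0.325164-0.327923i  product +0.061576+0.133283i
  m=+3: Y*=+0.034397-0.059717i  Y=-0.199816+0.081287i  product -0.002019+0.014728i
  m=+4: Y*=-0.269147-0.225224i  Y=-0.000543+0.064297i  product +0.014628-0.017183i
  m=+5: Y*=+0.045297-0.038139i  Y=+0.011698+0.004991i  product +0.000720-0.000220i
  m=+6: Y*=-0.241471-0.416297i  Y=+0.001089-0.001062i  product -0.000705-0.000197i
Σ over m = +0.111523+0.000000i; ×(4π/13) → +0.107803+0.000000i. Real part: 0.107803

0.107803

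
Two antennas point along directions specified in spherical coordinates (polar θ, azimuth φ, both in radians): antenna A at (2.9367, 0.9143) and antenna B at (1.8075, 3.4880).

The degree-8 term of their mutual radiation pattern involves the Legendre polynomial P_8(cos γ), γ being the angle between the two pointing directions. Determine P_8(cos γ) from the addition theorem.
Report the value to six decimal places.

0.235391

Addition theorem: P_8(cos γ) = (4π/17) Σ_m Y*_{lm}(Ω₁) Y_{lm}(Ω₂), m = −8…8:
  m=-8: Y*=(0.000001, 0.000001)  Y=(-0.383201, -0.148777)  product (-0.000000, -0.000001)
  m=-7: Y*=(-0.000029, -0.000003)  Y=(-0.299048, -0.260566)  product (0.000008, 0.000009)
  m=-6: Y*=(0.000250, -0.000256)  Y=(0.027048, 0.048623)  product (0.000019, 0.000005)
  m=-5: Y*=(0.000444, 0.003127)  Y=(0.057807, 0.355405)  product (-0.001086, 0.000338)
  m=-4: Y*=(-0.018059, -0.010235)  Y=(-0.012970, 0.069244)  product (0.000943, -0.001118)
  m=-3: Y*=(0.092364, -0.038909)  Y=(0.161019, -0.273827)  product (0.004218, -0.031557)
  m=-2: Y*=(-0.085769, 0.325287)  Y=(0.095230, -0.079048)  product (0.017546, 0.037757)
  m=-1: Y*=(-0.412973, -0.535977)  Y=(-0.276704, 0.099880)  product (0.167804, 0.107059)
  m=+0: Y*=(0.435745, -0.000000)  Y=(-0.138758, 0.000000)  product (-0.060463, 0.000000)
  m=+1: Y*=(0.412973, -0.535977)  Y=(0.276704, 0.099880)  product (0.167804, -0.107059)
  m=+2: Y*=(-0.085769, -0.325287)  Y=(0.095230, 0.079048)  product (0.017546, -0.037757)
  m=+3: Y*=(-0.092364, -0.038909)  Y=(-0.161019, -0.273827)  product (0.004218, 0.031557)
  m=+4: Y*=(-0.018059, 0.010235)  Y=(-0.012970, -0.069244)  product (0.000943, 0.001118)
  m=+5: Y*=(-0.000444, 0.003127)  Y=(-0.057807, 0.355405)  product (-0.001086, -0.000338)
  m=+6: Y*=(0.000250, 0.000256)  Y=(0.027048, -0.048623)  product (0.000019, -0.000005)
  m=+7: Y*=(0.000029, -0.000003)  Y=(0.299048, -0.260566)  product (0.000008, -0.000009)
  m=+8: Y*=(0.000001, -0.000001)  Y=(-0.383201, 0.148777)  product (-0.000000, 0.000001)
Total Σ_m = (0.318441, -0.000000). Multiply by 0.739198: (0.235391, -0.000000). P_8(cos γ) = 0.235391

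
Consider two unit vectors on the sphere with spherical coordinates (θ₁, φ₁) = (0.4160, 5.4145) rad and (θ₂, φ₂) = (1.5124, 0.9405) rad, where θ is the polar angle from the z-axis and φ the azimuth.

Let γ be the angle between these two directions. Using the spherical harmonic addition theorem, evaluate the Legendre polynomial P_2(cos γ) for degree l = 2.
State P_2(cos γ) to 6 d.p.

Expand P_2 via completeness: Σ_{m} conj(Y_{2,m}) at Ω₁ times Y_{2,m} at Ω₂ —
  term(m=-2) = -0.02157 + 0.01114j   from Y*(Ω₁)=-0.01046 - 0.06221j, Y(Ω₂)=-0.11751 - 0.36658j
  term(m=-1) = -0.00304 - 0.01249j   from Y*(Ω₁)=0.18443 - 0.21802j, Y(Ω₂)=0.02653 - 0.03636j
  term(m=+0) = -0.14868 + 0.00000j   from Y*(Ω₁)=0.47627 + 0.00000j, Y(Ω₂)=-0.31217 + 0.00000j
  term(m=+1) = -0.00304 + 0.01249j   from Y*(Ω₁)=-0.18443 - 0.21802j, Y(Ω₂)=-0.02653 - 0.03636j
  term(m=+2) = -0.02157 - 0.01114j   from Y*(Ω₁)=-0.01046 + 0.06221j, Y(Ω₂)=-0.11751 + 0.36658j
Accumulated sum -0.19790 + 0.00000j; after 4π/(2l+1) scaling, -0.49737 + 0.00000j ⇒ P_2 = -0.497370

-0.497370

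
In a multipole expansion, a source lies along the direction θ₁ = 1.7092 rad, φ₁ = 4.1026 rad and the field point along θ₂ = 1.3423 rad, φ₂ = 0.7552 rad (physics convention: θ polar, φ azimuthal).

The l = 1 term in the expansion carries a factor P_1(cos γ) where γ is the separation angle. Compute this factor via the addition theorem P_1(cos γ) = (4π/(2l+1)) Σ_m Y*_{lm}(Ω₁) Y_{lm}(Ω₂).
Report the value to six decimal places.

-0.975586

Summing Y*_{l m}(θ₁,φ₁)·Y_{l m}(θ₂,φ₂) over m ∈ [−1, 1]; prefactor 4π/(2·1+1) = 4.188790:
  m=-1: (-0.195971, -0.280517) × (0.245028, -0.230658) = (-0.112722, -0.023532)  (running Σ = (-0.112722, -0.023532))
  m=0: (-0.067409, -0.000000) × (0.110675, 0.000000) = (-0.007460, -0.000000)  (running Σ = (-0.120182, -0.023532))
  m=1: (0.195971, -0.280517) × (-0.245028, -0.230658) = (-0.112722, 0.023532)  (running Σ = (-0.232904, 0.000000))
Σ over m = (-0.232904, 0.000000); ×(4π/3) → (-0.975586, 0.000000). Real part: -0.975586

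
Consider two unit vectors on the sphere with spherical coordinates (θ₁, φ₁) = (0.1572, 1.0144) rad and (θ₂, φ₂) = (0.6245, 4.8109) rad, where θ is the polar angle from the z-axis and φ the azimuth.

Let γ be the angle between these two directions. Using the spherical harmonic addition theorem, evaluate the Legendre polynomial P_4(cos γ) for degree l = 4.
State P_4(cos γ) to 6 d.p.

Summing Y*_{l m}(θ₁,φ₁)·Y_{l m}(θ₂,φ₂) over m ∈ [−4, 4]; prefactor 4π/(2·4+1) = 1.396263:
  m=-4: Y*=-0.000162-0.000211i  Y=+0.047756-0.019856i  product -0.000012-0.000007i
  m=-3: Y*=-0.004720+0.000466i  Y=-0.059115-0.194169i  product +0.000370+0.000889i
  m=-2: Y*=-0.021129+0.042861i  Y=-0.404516+0.080746i  product +0.005086-0.019044i
  m=-1: Y*=+0.147903+0.237809i  Y=+0.035466+0.358854i  product -0.080093+0.061510i
  m=+0: Y*=+0.744801-0.000000i  Y=-0.167573+0.000000i  product -0.124808+0.000000i
  m=+1: Y*=-0.147903+0.237809i  Y=-0.035466+0.358854i  product -0.080093-0.061510i
  m=+2: Y*=-0.021129-0.042861i  Y=-0.404516-0.080746i  product +0.005086+0.019044i
  m=+3: Y*=+0.004720+0.000466i  Y=+0.059115-0.194169i  product +0.000370-0.000889i
  m=+4: Y*=-0.000162+0.000211i  Y=+0.047756+0.019856i  product -0.000012+0.000007i
Accumulated sum -0.274107-0.000000i; after 4π/(2l+1) scaling, -0.382726-0.000000i ⇒ P_4 = -0.382726

-0.382726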